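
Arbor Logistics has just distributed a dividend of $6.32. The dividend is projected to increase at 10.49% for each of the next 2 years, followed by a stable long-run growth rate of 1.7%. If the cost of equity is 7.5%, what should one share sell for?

Two-stage DDM. Project D₁…D_2 at 0.1049, terminal growth 0.017, discount at r = 0.075.
D_1 = 6.9830
D_2 = 7.7155
Terminal value at t=2: TV = D_3/(r−g) = 7.8466/(0.075−0.017) = 135.2870
P₀ = 6.9830/(1+0.075)^1 + 7.7155/(1+0.075)^2 + 135.2870/(1+0.075)^2 = 130.2405

$130.24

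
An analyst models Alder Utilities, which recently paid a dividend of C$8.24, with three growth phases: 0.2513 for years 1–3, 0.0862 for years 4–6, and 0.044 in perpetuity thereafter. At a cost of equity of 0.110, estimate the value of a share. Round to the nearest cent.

Three-stage DDM. Project D₁…D_6; terminal Gordon value at t=6 with g = 0.044; discount at r = 0.11.
D_1 = 10.3107
D_2 = 12.9018
D_3 = 16.1440
D_4 = 17.5356
D_5 = 19.0472
D_6 = 20.6891
TV_6 = 21.5994/(0.11−0.044) = 327.2634
P₀ = Σ Dₜ/(1+r)ᵗ + TV_6/(1+r)^6 = 240.4492

C$240.45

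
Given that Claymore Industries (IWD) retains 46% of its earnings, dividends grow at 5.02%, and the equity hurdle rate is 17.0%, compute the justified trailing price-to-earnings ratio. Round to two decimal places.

4.73

Payout ratio b = 1 − 0.46 = 0.54.
Justified trailing P/E = b(1+g)/(r−g) = 0.54×(1+0.0502)/(0.17−0.0502) = 4.7338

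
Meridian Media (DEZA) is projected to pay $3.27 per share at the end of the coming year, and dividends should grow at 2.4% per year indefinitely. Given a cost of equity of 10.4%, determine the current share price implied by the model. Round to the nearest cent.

Gordon growth model: P₀ = D₁/(r − g), with D₁ = 3.27 given directly.
P₀ = 3.2700 / (0.104 − 0.024) = 3.2700 / 0.08 = 40.8750

$40.87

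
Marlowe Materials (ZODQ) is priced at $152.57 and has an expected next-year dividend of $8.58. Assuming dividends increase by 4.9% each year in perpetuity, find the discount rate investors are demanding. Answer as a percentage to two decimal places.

10.52%

Rearranging the constant-growth DDM: r = D₁/P₀ + g.
r = 8.5800 / 152.57 + 0.049 = 0.05624 + 0.049 = 0.10524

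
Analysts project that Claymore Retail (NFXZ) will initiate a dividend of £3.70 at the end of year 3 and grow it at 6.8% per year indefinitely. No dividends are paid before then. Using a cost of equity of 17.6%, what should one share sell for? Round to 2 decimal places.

£24.77

Deferred-dividend DDM. At t=2 the remaining stream is a growing perpetuity with first payment D_3 = 3.70.
V_2 = D_3/(r−g) = 3.70/(0.176−0.068) = 34.2593
P₀ = V_2/(1+r)^2 = 34.2593/(1+0.176)^2 = 24.7721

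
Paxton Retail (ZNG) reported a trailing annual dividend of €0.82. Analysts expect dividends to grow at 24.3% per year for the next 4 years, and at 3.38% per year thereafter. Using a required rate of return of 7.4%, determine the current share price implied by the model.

Two-stage DDM. Project D₁…D_4 at 0.243, terminal growth 0.0338, discount at r = 0.074.
D_1 = 1.0193
D_2 = 1.2669
D_3 = 1.5748
D_4 = 1.9575
Terminal value at t=4: TV = D_5/(r−g) = 2.0236/(0.074−0.0338) = 50.3395
P₀ = 1.0193/(1+0.074)^1 + 1.2669/(1+0.074)^2 + 1.5748/(1+0.074)^3 + 1.9575/(1+0.074)^4 + 50.3395/(1+0.074)^4 = 42.6247

€42.62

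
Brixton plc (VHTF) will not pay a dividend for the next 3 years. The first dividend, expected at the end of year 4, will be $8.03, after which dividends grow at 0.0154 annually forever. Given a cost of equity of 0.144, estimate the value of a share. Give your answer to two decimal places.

$41.71

Deferred-dividend DDM. At t=3 the remaining stream is a growing perpetuity with first payment D_4 = 8.03.
V_3 = D_4/(r−g) = 8.03/(0.144−0.0154) = 62.4417
P₀ = V_3/(1+r)^3 = 62.4417/(1+0.144)^3 = 41.7058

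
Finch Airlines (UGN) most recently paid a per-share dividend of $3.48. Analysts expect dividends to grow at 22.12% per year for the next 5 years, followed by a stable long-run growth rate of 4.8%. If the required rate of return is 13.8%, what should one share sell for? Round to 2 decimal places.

Two-stage DDM. Project D₁…D_5 at 0.2212, terminal growth 0.048, discount at r = 0.138.
D_1 = 4.2498
D_2 = 5.1898
D_3 = 6.3378
D_4 = 7.7397
D_5 = 9.4518
Terminal value at t=5: TV = D_6/(r−g) = 9.9055/(0.138−0.048) = 110.0606
P₀ = 4.2498/(1+0.138)^1 + 5.1898/(1+0.138)^2 + 6.3378/(1+0.138)^3 + 7.7397/(1+0.138)^4 + 9.4518/(1+0.138)^5 + 110.0606/(1+0.138)^5 = 79.2755

$79.28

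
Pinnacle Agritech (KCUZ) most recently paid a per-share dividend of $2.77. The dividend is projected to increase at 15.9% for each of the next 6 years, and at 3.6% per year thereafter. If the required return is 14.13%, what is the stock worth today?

Two-stage DDM. Project D₁…D_6 at 0.159, terminal growth 0.036, discount at r = 0.1413.
D_1 = 3.2104
D_2 = 3.7209
D_3 = 4.3125
D_4 = 4.9982
D_5 = 5.7929
D_6 = 6.7140
Terminal value at t=6: TV = D_7/(r−g) = 6.9557/(0.1413−0.036) = 66.0559
P₀ = 3.2104/(1+0.1413)^1 + 3.7209/(1+0.1413)^2 + 4.3125/(1+0.1413)^3 + 4.9982/(1+0.1413)^4 + 5.7929/(1+0.1413)^5 + 6.7140/(1+0.1413)^6 + 66.0559/(1+0.1413)^6 = 47.4349

$47.43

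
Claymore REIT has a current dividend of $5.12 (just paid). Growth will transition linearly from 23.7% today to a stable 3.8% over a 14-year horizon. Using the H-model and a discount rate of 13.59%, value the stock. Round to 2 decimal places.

H-model: P₀ = D₀[(1+g_L) + H(g_S−g_L)]/(r−g_L), with H = 14/2 = 7.
P₀ = 5.12 × [(1+0.038) + 7×(0.237−0.038)] / (0.1359−0.038)
   = 5.12 × 2.4310 / 0.0979 = 127.1371

$127.14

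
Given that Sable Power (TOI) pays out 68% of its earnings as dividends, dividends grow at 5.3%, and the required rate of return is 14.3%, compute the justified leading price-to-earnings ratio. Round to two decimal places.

7.56

Justified leading P/E = b/(r−g) = 0.68/(0.143−0.053) = 7.5556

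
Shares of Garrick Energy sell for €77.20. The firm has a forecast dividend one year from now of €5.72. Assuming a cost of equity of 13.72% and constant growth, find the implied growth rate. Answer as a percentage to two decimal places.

6.31%

From P₀ = D₁/(r − g), the implied growth is g = r − D₁/P₀.
g = 0.1372 − 5.72/77.20 = 0.1372 − 0.07409 = 0.06311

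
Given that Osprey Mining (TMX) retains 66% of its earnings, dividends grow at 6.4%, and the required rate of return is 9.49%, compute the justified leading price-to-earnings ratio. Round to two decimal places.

11.00

Payout ratio b = 1 − 0.66 = 0.34.
Justified leading P/E = b/(r−g) = 0.34/(0.0949−0.064) = 11.0032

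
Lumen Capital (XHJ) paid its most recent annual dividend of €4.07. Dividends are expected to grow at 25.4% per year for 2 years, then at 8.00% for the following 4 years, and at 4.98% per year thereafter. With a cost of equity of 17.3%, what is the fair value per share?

Three-stage DDM. Project D₁…D_6; terminal Gordon value at t=6 with g = 0.0498; discount at r = 0.173.
D_1 = 5.1038
D_2 = 6.4001
D_3 = 6.9122
D_4 = 7.4651
D_5 = 8.0623
D_6 = 8.7073
TV_6 = 9.1409/(0.173−0.0498) = 74.1960
P₀ = Σ Dₜ/(1+r)ᵗ + TV_6/(1+r)^6 = 52.6851

€52.69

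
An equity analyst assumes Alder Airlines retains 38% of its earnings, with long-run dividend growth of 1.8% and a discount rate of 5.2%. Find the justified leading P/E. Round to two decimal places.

Payout ratio b = 1 − 0.38 = 0.62.
Justified leading P/E = b/(r−g) = 0.62/(0.052−0.018) = 18.2353

18.24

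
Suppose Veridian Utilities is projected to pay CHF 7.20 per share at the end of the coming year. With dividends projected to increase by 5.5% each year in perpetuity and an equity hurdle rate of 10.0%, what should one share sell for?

CHF 160.00

Gordon growth model: P₀ = D₁/(r − g), with D₁ = 7.20 given directly.
P₀ = 7.2000 / (0.1 − 0.055) = 7.2000 / 0.045 = 160.0000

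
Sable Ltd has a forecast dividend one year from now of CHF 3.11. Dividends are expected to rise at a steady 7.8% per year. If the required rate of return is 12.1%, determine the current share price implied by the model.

Gordon growth model: P₀ = D₁/(r − g), with D₁ = 3.11 given directly.
P₀ = 3.1100 / (0.121 − 0.078) = 3.1100 / 0.043 = 72.3256

CHF 72.33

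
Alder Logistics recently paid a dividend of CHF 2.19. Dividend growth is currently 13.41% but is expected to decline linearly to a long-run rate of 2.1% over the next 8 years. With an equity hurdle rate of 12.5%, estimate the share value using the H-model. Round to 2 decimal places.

CHF 31.03

H-model: P₀ = D₀[(1+g_L) + H(g_S−g_L)]/(r−g_L), with H = 8/2 = 4.
P₀ = 2.19 × [(1+0.021) + 4×(0.1341−0.021)] / (0.125−0.021)
   = 2.19 × 1.4734 / 0.104 = 31.0264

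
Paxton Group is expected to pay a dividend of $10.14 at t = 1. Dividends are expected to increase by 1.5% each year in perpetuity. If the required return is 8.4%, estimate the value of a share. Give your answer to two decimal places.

Gordon growth model: P₀ = D₁/(r − g), with D₁ = 10.14 given directly.
P₀ = 10.1400 / (0.084 − 0.015) = 10.1400 / 0.069 = 146.9565

$146.96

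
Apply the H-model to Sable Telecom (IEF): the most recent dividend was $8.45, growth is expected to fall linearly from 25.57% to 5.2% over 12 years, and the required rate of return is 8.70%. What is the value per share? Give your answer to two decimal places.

H-model: P₀ = D₀[(1+g_L) + H(g_S−g_L)]/(r−g_L), with H = 12/2 = 6.
P₀ = 8.45 × [(1+0.052) + 6×(0.2557−0.052)] / (0.087−0.052)
   = 8.45 × 2.2742 / 0.035 = 549.0569

$549.06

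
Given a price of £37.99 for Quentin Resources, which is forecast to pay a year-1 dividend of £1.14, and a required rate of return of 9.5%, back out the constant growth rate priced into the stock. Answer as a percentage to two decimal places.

From P₀ = D₁/(r − g), the implied growth is g = r − D₁/P₀.
g = 0.095 − 1.14/37.99 = 0.095 − 0.03001 = 0.06499

6.50%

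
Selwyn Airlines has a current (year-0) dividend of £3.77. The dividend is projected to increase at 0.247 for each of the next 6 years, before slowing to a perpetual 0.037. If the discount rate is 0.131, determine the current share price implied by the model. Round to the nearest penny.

£107.00

Two-stage DDM. Project D₁…D_6 at 0.247, terminal growth 0.037, discount at r = 0.131.
D_1 = 4.7012
D_2 = 5.8624
D_3 = 7.3104
D_4 = 9.1161
D_5 = 11.3677
D_6 = 14.1756
Terminal value at t=6: TV = D_7/(r−g) = 14.7001/(0.131−0.037) = 156.3835
P₀ = 4.7012/(1+0.131)^1 + 5.8624/(1+0.131)^2 + 7.3104/(1+0.131)^3 + 9.1161/(1+0.131)^4 + 11.3677/(1+0.131)^5 + 14.1756/(1+0.131)^6 + 156.3835/(1+0.131)^6 = 106.9958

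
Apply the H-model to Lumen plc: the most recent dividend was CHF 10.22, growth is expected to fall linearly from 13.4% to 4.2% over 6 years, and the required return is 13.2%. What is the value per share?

H-model: P₀ = D₀[(1+g_L) + H(g_S−g_L)]/(r−g_L), with H = 6/2 = 3.
P₀ = 10.22 × [(1+0.042) + 3×(0.134−0.042)] / (0.132−0.042)
   = 10.22 × 1.3180 / 0.09 = 149.6662

CHF 149.67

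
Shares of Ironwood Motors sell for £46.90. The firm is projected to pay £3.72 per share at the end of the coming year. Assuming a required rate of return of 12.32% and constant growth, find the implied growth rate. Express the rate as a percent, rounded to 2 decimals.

4.39%

From P₀ = D₁/(r − g), the implied growth is g = r − D₁/P₀.
g = 0.1232 − 3.72/46.90 = 0.1232 − 0.07932 = 0.04388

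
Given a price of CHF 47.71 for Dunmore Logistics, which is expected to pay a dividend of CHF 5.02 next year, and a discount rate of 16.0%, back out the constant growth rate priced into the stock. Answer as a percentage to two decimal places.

From P₀ = D₁/(r − g), the implied growth is g = r − D₁/P₀.
g = 0.16 − 5.02/47.71 = 0.16 − 0.10522 = 0.05478

5.48%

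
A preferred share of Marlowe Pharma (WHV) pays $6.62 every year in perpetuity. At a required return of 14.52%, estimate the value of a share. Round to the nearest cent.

Zero-growth DDM (perpetuity): P₀ = D/r = 6.62 / 0.1452 = 45.5923

$45.59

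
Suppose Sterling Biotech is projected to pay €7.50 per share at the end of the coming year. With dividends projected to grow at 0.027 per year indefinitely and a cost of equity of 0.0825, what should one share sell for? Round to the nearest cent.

Gordon growth model: P₀ = D₁/(r − g), with D₁ = 7.50 given directly.
P₀ = 7.5000 / (0.0825 − 0.027) = 7.5000 / 0.0555 = 135.1351

€135.14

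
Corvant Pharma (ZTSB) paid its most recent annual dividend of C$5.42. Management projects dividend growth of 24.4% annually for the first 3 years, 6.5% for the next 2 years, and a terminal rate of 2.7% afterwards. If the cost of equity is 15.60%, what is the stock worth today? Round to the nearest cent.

C$76.46

Three-stage DDM. Project D₁…D_5; terminal Gordon value at t=5 with g = 0.027; discount at r = 0.156.
D_1 = 6.7425
D_2 = 8.3876
D_3 = 10.4342
D_4 = 11.1125
D_5 = 11.8348
TV_5 = 12.1543/(0.156−0.027) = 94.2194
P₀ = Σ Dₜ/(1+r)ᵗ + TV_5/(1+r)^5 = 76.4597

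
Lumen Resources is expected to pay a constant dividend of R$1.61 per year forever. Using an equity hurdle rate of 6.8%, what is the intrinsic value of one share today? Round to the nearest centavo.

Zero-growth DDM (perpetuity): P₀ = D/r = 1.61 / 0.068 = 23.6765

R$23.68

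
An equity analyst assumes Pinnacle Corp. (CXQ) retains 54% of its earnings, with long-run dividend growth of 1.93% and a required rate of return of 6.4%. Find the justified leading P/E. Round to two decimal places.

10.29

Payout ratio b = 1 − 0.54 = 0.46.
Justified leading P/E = b/(r−g) = 0.46/(0.064−0.0193) = 10.2908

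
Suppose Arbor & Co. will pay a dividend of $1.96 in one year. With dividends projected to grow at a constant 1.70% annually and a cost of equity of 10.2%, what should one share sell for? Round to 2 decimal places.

Gordon growth model: P₀ = D₁/(r − g), with D₁ = 1.96 given directly.
P₀ = 1.9600 / (0.102 − 0.017) = 1.9600 / 0.085 = 23.0588

$23.06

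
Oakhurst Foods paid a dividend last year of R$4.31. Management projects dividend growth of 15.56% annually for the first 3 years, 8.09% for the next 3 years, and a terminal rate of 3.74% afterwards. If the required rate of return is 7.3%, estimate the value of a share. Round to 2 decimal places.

Three-stage DDM. Project D₁…D_6; terminal Gordon value at t=6 with g = 0.0374; discount at r = 0.073.
D_1 = 4.9806
D_2 = 5.7556
D_3 = 6.6512
D_4 = 7.1893
D_5 = 7.7709
D_6 = 8.3996
TV_6 = 8.7137/(0.073−0.0374) = 244.7669
P₀ = Σ Dₜ/(1+r)ᵗ + TV_6/(1+r)^6 = 191.7972

R$191.80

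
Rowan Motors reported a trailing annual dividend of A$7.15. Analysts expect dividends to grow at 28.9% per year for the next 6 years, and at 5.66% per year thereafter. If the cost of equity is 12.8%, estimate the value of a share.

A$305.83

Two-stage DDM. Project D₁…D_6 at 0.289, terminal growth 0.0566, discount at r = 0.128.
D_1 = 9.2164
D_2 = 11.8799
D_3 = 15.3132
D_4 = 19.7387
D_5 = 25.4431
D_6 = 32.7962
Terminal value at t=6: TV = D_7/(r−g) = 34.6525/(0.128−0.0566) = 485.3287
P₀ = 9.2164/(1+0.128)^1 + 11.8799/(1+0.128)^2 + 15.3132/(1+0.128)^3 + 19.7387/(1+0.128)^4 + 25.4431/(1+0.128)^5 + 32.7962/(1+0.128)^6 + 485.3287/(1+0.128)^6 = 305.8254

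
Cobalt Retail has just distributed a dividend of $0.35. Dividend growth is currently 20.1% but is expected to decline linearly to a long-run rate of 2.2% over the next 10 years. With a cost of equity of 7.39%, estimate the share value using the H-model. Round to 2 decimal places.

$12.93

H-model: P₀ = D₀[(1+g_L) + H(g_S−g_L)]/(r−g_L), with H = 10/2 = 5.
P₀ = 0.35 × [(1+0.022) + 5×(0.201−0.022)] / (0.0739−0.022)
   = 0.35 × 1.9170 / 0.0519 = 12.9277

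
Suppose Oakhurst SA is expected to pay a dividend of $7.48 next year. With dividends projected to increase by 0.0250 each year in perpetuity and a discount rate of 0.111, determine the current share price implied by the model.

Gordon growth model: P₀ = D₁/(r − g), with D₁ = 7.48 given directly.
P₀ = 7.4800 / (0.111 − 0.025) = 7.4800 / 0.086 = 86.9767

$86.98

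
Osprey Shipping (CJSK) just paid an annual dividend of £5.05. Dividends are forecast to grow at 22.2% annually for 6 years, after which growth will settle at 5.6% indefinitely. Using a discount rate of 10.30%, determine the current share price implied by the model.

£253.85

Two-stage DDM. Project D₁…D_6 at 0.222, terminal growth 0.056, discount at r = 0.103.
D_1 = 6.1711
D_2 = 7.5411
D_3 = 9.2152
D_4 = 11.2610
D_5 = 13.7609
D_6 = 16.8158
Terminal value at t=6: TV = D_7/(r−g) = 17.7575/(0.103−0.056) = 377.8198
P₀ = 6.1711/(1+0.103)^1 + 7.5411/(1+0.103)^2 + 9.2152/(1+0.103)^3 + 11.2610/(1+0.103)^4 + 13.7609/(1+0.103)^5 + 16.8158/(1+0.103)^6 + 377.8198/(1+0.103)^6 = 253.8483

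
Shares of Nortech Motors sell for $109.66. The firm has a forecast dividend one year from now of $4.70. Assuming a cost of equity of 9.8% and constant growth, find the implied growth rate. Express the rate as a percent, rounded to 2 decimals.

5.51%

From P₀ = D₁/(r − g), the implied growth is g = r − D₁/P₀.
g = 0.098 − 4.70/109.66 = 0.098 − 0.04286 = 0.05514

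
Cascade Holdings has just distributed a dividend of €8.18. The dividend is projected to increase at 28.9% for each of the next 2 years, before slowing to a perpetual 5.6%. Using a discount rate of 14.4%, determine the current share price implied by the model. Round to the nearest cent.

€144.22

Two-stage DDM. Project D₁…D_2 at 0.289, terminal growth 0.056, discount at r = 0.144.
D_1 = 10.5440
D_2 = 13.5912
Terminal value at t=2: TV = D_3/(r−g) = 14.3524/(0.144−0.056) = 163.0949
P₀ = 10.5440/(1+0.144)^1 + 13.5912/(1+0.144)^2 + 163.0949/(1+0.144)^2 = 144.2220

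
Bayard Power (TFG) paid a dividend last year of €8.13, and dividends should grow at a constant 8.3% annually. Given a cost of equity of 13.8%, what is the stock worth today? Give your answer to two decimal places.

€160.09

Gordon growth model: P₀ = D₁/(r − g). D₁ = 8.13 × (1 + 0.083) = 8.8048.
P₀ = 8.8048 / (0.138 − 0.083) = 8.8048 / 0.055 = 160.0871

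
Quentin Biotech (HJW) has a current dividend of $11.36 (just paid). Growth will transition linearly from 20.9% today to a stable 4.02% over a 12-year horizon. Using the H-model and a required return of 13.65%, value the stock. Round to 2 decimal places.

H-model: P₀ = D₀[(1+g_L) + H(g_S−g_L)]/(r−g_L), with H = 12/2 = 6.
P₀ = 11.36 × [(1+0.0402) + 6×(0.209−0.0402)] / (0.1365−0.0402)
   = 11.36 × 2.0530 / 0.0963 = 242.1815

$242.18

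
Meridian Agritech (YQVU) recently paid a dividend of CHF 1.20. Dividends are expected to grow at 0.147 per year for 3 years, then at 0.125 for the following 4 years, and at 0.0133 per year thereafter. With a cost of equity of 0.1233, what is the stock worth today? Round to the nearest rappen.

Three-stage DDM. Project D₁…D_7; terminal Gordon value at t=7 with g = 0.0133; discount at r = 0.1233.
D_1 = 1.3764
D_2 = 1.5787
D_3 = 1.8108
D_4 = 2.0372
D_5 = 2.2918
D_6 = 2.5783
D_7 = 2.9006
TV_7 = 2.9391/(0.1233−0.0133) = 26.7194
P₀ = Σ Dₜ/(1+r)ᵗ + TV_7/(1+r)^7 = 20.7238

CHF 20.72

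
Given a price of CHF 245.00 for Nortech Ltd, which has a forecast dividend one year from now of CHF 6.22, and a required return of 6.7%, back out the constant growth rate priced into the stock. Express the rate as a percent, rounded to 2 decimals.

From P₀ = D₁/(r − g), the implied growth is g = r − D₁/P₀.
g = 0.067 − 6.22/245.00 = 0.067 − 0.02539 = 0.04161

4.16%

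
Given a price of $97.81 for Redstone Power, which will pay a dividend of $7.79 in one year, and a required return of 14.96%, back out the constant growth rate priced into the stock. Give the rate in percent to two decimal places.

7.00%

From P₀ = D₁/(r − g), the implied growth is g = r − D₁/P₀.
g = 0.1496 − 7.79/97.81 = 0.1496 − 0.07964 = 0.06996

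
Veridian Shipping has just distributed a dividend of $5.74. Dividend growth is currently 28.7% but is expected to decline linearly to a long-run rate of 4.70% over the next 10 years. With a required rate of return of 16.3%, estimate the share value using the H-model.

$111.19

H-model: P₀ = D₀[(1+g_L) + H(g_S−g_L)]/(r−g_L), with H = 10/2 = 5.
P₀ = 5.74 × [(1+0.047) + 5×(0.287−0.047)] / (0.163−0.047)
   = 5.74 × 2.2470 / 0.116 = 111.1878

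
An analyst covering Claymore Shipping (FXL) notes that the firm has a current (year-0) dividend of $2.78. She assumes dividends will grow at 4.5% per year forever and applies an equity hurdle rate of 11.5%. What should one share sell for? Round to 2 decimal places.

$41.50

Gordon growth model: P₀ = D₁/(r − g). D₁ = 2.78 × (1 + 0.045) = 2.9051.
P₀ = 2.9051 / (0.115 − 0.045) = 2.9051 / 0.07 = 41.5014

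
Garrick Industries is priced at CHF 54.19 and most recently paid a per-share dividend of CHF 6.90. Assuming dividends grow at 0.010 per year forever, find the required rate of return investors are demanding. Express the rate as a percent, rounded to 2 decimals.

Rearranging the constant-growth DDM: r = D₁/P₀ + g.
D₁ = 6.90 × (1 + 0.01) = 6.9690.
r = 6.9690 / 54.19 + 0.01 = 0.12860 + 0.01 = 0.13860

13.86%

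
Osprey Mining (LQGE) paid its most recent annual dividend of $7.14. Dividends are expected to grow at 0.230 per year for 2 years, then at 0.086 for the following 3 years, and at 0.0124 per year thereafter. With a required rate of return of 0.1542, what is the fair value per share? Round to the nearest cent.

Three-stage DDM. Project D₁…D_5; terminal Gordon value at t=5 with g = 0.0124; discount at r = 0.1542.
D_1 = 8.7822
D_2 = 10.8021
D_3 = 11.7311
D_4 = 12.7400
D_5 = 13.8356
TV_5 = 14.0072/(0.1542−0.0124) = 98.7811
P₀ = Σ Dₜ/(1+r)ᵗ + TV_5/(1+r)^5 = 85.5047

$85.50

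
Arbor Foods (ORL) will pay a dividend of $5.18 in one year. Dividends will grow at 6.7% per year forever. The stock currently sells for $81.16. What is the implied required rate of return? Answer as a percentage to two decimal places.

Rearranging the constant-growth DDM: r = D₁/P₀ + g.
r = 5.1800 / 81.16 + 0.067 = 0.06382 + 0.067 = 0.13082

13.08%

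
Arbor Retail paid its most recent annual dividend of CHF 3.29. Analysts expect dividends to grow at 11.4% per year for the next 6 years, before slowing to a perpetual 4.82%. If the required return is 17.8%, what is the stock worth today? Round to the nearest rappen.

Two-stage DDM. Project D₁…D_6 at 0.114, terminal growth 0.0482, discount at r = 0.178.
D_1 = 3.6651
D_2 = 4.0829
D_3 = 4.5483
D_4 = 5.0668
D_5 = 5.6445
D_6 = 6.2879
Terminal value at t=6: TV = D_7/(r−g) = 6.5910/(0.178−0.0482) = 50.7781
P₀ = 3.6651/(1+0.178)^1 + 4.0829/(1+0.178)^2 + 4.5483/(1+0.178)^3 + 5.0668/(1+0.178)^4 + 5.6445/(1+0.178)^5 + 6.2879/(1+0.178)^6 + 50.7781/(1+0.178)^6 = 35.3106

CHF 35.31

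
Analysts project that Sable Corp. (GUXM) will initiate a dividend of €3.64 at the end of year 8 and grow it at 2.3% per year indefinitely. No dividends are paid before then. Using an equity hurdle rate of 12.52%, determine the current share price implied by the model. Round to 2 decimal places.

Deferred-dividend DDM. At t=7 the remaining stream is a growing perpetuity with first payment D_8 = 3.64.
V_7 = D_8/(r−g) = 3.64/(0.1252−0.023) = 35.6164
P₀ = V_7/(1+r)^7 = 35.6164/(1+0.1252)^7 = 15.5970

€15.60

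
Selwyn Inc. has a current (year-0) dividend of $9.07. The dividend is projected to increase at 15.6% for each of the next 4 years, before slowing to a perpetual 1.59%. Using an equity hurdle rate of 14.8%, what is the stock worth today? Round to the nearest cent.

Two-stage DDM. Project D₁…D_4 at 0.156, terminal growth 0.0159, discount at r = 0.148.
D_1 = 10.4849
D_2 = 12.1206
D_3 = 14.0114
D_4 = 16.1972
Terminal value at t=4: TV = D_5/(r−g) = 16.4547/(0.148−0.0159) = 124.5623
P₀ = 10.4849/(1+0.148)^1 + 12.1206/(1+0.148)^2 + 14.0114/(1+0.148)^3 + 16.1972/(1+0.148)^4 + 124.5623/(1+0.148)^4 = 108.6330

$108.63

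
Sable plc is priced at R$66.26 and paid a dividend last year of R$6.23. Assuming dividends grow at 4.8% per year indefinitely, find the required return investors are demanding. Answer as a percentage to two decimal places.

14.65%

Rearranging the constant-growth DDM: r = D₁/P₀ + g.
D₁ = 6.23 × (1 + 0.048) = 6.5290.
r = 6.5290 / 66.26 + 0.048 = 0.09854 + 0.048 = 0.14654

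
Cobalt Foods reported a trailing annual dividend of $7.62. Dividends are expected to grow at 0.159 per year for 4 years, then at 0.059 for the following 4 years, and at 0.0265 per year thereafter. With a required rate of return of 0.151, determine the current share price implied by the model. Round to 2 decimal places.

Three-stage DDM. Project D₁…D_8; terminal Gordon value at t=8 with g = 0.0265; discount at r = 0.151.
D_1 = 8.8316
D_2 = 10.2358
D_3 = 11.8633
D_4 = 13.7496
D_5 = 14.5608
D_6 = 15.4199
D_7 = 16.3296
D_8 = 17.2931
TV_8 = 17.7514/(0.151−0.0265) = 142.5812
P₀ = Σ Dₜ/(1+r)ᵗ + TV_8/(1+r)^8 = 102.8557

$102.86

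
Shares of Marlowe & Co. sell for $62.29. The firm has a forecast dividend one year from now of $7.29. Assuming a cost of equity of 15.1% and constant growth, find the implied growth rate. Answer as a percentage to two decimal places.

3.40%

From P₀ = D₁/(r − g), the implied growth is g = r − D₁/P₀.
g = 0.151 − 7.29/62.29 = 0.151 − 0.11703 = 0.03397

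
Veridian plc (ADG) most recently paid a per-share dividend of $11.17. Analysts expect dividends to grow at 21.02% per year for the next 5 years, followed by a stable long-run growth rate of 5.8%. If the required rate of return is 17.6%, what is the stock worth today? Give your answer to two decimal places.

Two-stage DDM. Project D₁…D_5 at 0.2102, terminal growth 0.058, discount at r = 0.176.
D_1 = 13.5179
D_2 = 16.3594
D_3 = 19.7982
D_4 = 23.9597
D_5 = 28.9961
Terminal value at t=5: TV = D_6/(r−g) = 30.6778/(0.176−0.058) = 259.9816
P₀ = 13.5179/(1+0.176)^1 + 16.3594/(1+0.176)^2 + 19.7982/(1+0.176)^3 + 23.9597/(1+0.176)^4 + 28.9961/(1+0.176)^5 + 259.9816/(1+0.176)^5 = 176.5019

$176.50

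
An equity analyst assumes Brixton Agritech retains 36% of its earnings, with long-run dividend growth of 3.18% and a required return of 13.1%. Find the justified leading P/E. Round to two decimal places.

6.45

Payout ratio b = 1 − 0.36 = 0.64.
Justified leading P/E = b/(r−g) = 0.64/(0.131−0.0318) = 6.4516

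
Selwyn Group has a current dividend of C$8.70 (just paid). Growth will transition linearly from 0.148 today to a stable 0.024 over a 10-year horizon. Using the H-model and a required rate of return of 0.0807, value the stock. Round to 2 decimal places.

H-model: P₀ = D₀[(1+g_L) + H(g_S−g_L)]/(r−g_L), with H = 10/2 = 5.
P₀ = 8.70 × [(1+0.024) + 5×(0.148−0.024)] / (0.0807−0.024)
   = 8.70 × 1.6440 / 0.0567 = 252.2540

C$252.25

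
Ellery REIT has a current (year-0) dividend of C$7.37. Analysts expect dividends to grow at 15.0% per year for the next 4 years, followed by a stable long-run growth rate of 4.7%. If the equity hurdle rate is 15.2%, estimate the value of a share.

C$102.33

Two-stage DDM. Project D₁…D_4 at 0.15, terminal growth 0.047, discount at r = 0.152.
D_1 = 8.4755
D_2 = 9.7468
D_3 = 11.2088
D_4 = 12.8902
Terminal value at t=4: TV = D_5/(r−g) = 13.4960/(0.152−0.047) = 128.5335
P₀ = 8.4755/(1+0.152)^1 + 9.7468/(1+0.152)^2 + 11.2088/(1+0.152)^3 + 12.8902/(1+0.152)^4 + 128.5335/(1+0.152)^4 = 102.3327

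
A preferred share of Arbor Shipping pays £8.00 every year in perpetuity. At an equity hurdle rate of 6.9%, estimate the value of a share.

£115.94

Zero-growth DDM (perpetuity): P₀ = D/r = 8.00 / 0.069 = 115.9420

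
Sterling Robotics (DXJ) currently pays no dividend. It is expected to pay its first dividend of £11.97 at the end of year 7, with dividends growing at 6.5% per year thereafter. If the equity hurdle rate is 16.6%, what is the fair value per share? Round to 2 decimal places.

£47.16

Deferred-dividend DDM. At t=6 the remaining stream is a growing perpetuity with first payment D_7 = 11.97.
V_6 = D_7/(r−g) = 11.97/(0.166−0.065) = 118.5149
P₀ = V_6/(1+r)^6 = 118.5149/(1+0.166)^6 = 47.1608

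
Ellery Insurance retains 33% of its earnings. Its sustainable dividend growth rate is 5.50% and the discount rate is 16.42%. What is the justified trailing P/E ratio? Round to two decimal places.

6.47

Payout ratio b = 1 − 0.33 = 0.67.
Justified trailing P/E = b(1+g)/(r−g) = 0.67×(1+0.055)/(0.1642−0.055) = 6.4730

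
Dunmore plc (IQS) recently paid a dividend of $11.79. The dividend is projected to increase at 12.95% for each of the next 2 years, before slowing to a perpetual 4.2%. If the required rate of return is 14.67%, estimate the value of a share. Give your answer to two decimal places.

$136.90

Two-stage DDM. Project D₁…D_2 at 0.1295, terminal growth 0.042, discount at r = 0.1467.
D_1 = 13.3168
D_2 = 15.0413
Terminal value at t=2: TV = D_3/(r−g) = 15.6731/(0.1467−0.042) = 149.6950
P₀ = 13.3168/(1+0.1467)^1 + 15.0413/(1+0.1467)^2 + 149.6950/(1+0.1467)^2 = 136.8955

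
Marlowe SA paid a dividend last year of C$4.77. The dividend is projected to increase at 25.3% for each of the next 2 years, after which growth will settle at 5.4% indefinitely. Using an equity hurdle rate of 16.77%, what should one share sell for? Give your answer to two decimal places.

Two-stage DDM. Project D₁…D_2 at 0.253, terminal growth 0.054, discount at r = 0.1677.
D_1 = 5.9768
D_2 = 7.4889
Terminal value at t=2: TV = D_3/(r−g) = 7.8933/(0.1677−0.054) = 69.4226
P₀ = 5.9768/(1+0.1677)^1 + 7.4889/(1+0.1677)^2 + 69.4226/(1+0.1677)^2 = 61.5249

C$61.52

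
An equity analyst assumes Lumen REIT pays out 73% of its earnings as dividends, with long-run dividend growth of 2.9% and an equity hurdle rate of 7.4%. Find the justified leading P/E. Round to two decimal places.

16.22

Justified leading P/E = b/(r−g) = 0.73/(0.074−0.029) = 16.2222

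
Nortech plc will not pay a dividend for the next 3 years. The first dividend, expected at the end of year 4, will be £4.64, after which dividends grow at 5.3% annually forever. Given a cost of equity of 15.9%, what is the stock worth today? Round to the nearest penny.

Deferred-dividend DDM. At t=3 the remaining stream is a growing perpetuity with first payment D_4 = 4.64.
V_3 = D_4/(r−g) = 4.64/(0.159−0.053) = 43.7736
P₀ = V_3/(1+r)^3 = 43.7736/(1+0.159)^3 = 28.1165

£28.12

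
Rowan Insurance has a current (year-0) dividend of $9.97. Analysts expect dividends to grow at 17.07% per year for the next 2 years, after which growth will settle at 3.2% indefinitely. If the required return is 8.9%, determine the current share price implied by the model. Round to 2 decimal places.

Two-stage DDM. Project D₁…D_2 at 0.1707, terminal growth 0.032, discount at r = 0.089.
D_1 = 11.6719
D_2 = 13.6643
Terminal value at t=2: TV = D_3/(r−g) = 14.1015/(0.089−0.032) = 247.3952
P₀ = 11.6719/(1+0.089)^1 + 13.6643/(1+0.089)^2 + 247.3952/(1+0.089)^2 = 230.8502

$230.85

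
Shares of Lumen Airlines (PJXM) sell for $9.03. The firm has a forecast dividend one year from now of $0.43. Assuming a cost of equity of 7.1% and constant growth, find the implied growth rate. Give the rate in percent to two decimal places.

From P₀ = D₁/(r − g), the implied growth is g = r − D₁/P₀.
g = 0.071 − 0.43/9.03 = 0.071 − 0.04762 = 0.02338

2.34%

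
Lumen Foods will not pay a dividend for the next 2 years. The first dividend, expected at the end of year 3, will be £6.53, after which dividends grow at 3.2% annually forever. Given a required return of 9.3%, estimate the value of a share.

£89.61

Deferred-dividend DDM. At t=2 the remaining stream is a growing perpetuity with first payment D_3 = 6.53.
V_2 = D_3/(r−g) = 6.53/(0.093−0.032) = 107.0492
P₀ = V_2/(1+r)^2 = 107.0492/(1+0.093)^2 = 89.6072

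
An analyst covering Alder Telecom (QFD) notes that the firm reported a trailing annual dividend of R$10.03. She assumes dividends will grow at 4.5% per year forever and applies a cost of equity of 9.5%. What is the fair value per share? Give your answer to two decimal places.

R$209.63

Gordon growth model: P₀ = D₁/(r − g). D₁ = 10.03 × (1 + 0.045) = 10.4813.
P₀ = 10.4813 / (0.095 − 0.045) = 10.4813 / 0.05 = 209.6270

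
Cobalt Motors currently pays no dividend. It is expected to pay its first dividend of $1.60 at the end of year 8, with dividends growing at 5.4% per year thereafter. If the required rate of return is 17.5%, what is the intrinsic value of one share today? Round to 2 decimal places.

$4.28

Deferred-dividend DDM. At t=7 the remaining stream is a growing perpetuity with first payment D_8 = 1.60.
V_7 = D_8/(r−g) = 1.60/(0.175−0.054) = 13.2231
P₀ = V_7/(1+r)^7 = 13.2231/(1+0.175)^7 = 4.2763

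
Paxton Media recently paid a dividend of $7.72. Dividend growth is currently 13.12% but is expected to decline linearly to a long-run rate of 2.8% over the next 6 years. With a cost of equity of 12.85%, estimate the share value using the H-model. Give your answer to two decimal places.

$102.75

H-model: P₀ = D₀[(1+g_L) + H(g_S−g_L)]/(r−g_L), with H = 6/2 = 3.
P₀ = 7.72 × [(1+0.028) + 3×(0.1312−0.028)] / (0.1285−0.028)
   = 7.72 × 1.3376 / 0.1005 = 102.7490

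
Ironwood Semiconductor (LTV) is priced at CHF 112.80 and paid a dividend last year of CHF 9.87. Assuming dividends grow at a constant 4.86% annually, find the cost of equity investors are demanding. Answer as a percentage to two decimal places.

Rearranging the constant-growth DDM: r = D₁/P₀ + g.
D₁ = 9.87 × (1 + 0.0486) = 10.3497.
r = 10.3497 / 112.80 + 0.0486 = 0.09175 + 0.0486 = 0.14035

14.04%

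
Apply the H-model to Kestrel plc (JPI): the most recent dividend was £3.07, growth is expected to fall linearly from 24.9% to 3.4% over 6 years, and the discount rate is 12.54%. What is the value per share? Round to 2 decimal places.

H-model: P₀ = D₀[(1+g_L) + H(g_S−g_L)]/(r−g_L), with H = 6/2 = 3.
P₀ = 3.07 × [(1+0.034) + 3×(0.249−0.034)] / (0.1254−0.034)
   = 3.07 × 1.6790 / 0.0914 = 56.3953

£56.40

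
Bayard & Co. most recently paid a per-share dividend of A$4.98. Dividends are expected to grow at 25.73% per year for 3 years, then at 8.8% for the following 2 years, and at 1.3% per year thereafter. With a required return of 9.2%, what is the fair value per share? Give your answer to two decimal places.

Three-stage DDM. Project D₁…D_5; terminal Gordon value at t=5 with g = 0.013; discount at r = 0.092.
D_1 = 6.2614
D_2 = 7.8724
D_3 = 9.8980
D_4 = 10.7690
D_5 = 11.7167
TV_5 = 11.8690/(0.092−0.013) = 150.2402
P₀ = Σ Dₜ/(1+r)ᵗ + TV_5/(1+r)^5 = 131.8105

A$131.81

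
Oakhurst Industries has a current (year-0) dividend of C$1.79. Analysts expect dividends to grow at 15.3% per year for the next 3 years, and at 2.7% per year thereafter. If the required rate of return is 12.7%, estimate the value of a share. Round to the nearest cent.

C$25.31

Two-stage DDM. Project D₁…D_3 at 0.153, terminal growth 0.027, discount at r = 0.127.
D_1 = 2.0639
D_2 = 2.3796
D_3 = 2.7437
Terminal value at t=3: TV = D_4/(r−g) = 2.8178/(0.127−0.027) = 28.1781
P₀ = 2.0639/(1+0.127)^1 + 2.3796/(1+0.127)^2 + 2.7437/(1+0.127)^3 + 28.1781/(1+0.127)^3 = 25.3068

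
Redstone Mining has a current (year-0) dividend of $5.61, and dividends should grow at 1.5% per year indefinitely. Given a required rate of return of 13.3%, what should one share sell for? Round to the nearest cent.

$48.26

Gordon growth model: P₀ = D₁/(r − g). D₁ = 5.61 × (1 + 0.015) = 5.6941.
P₀ = 5.6941 / (0.133 − 0.015) = 5.6941 / 0.118 = 48.2555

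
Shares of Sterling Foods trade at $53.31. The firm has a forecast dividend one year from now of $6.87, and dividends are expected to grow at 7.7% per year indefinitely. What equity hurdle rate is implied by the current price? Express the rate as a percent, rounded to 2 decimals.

20.59%

Rearranging the constant-growth DDM: r = D₁/P₀ + g.
r = 6.8700 / 53.31 + 0.077 = 0.12887 + 0.077 = 0.20587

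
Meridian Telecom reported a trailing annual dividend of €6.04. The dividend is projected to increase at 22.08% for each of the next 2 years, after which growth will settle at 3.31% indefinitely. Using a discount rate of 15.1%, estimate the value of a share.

Two-stage DDM. Project D₁…D_2 at 0.2208, terminal growth 0.0331, discount at r = 0.151.
D_1 = 7.3736
D_2 = 9.0017
Terminal value at t=2: TV = D_3/(r−g) = 9.2997/(0.151−0.0331) = 78.8778
P₀ = 7.3736/(1+0.151)^1 + 9.0017/(1+0.151)^2 + 78.8778/(1+0.151)^2 = 72.7404

€72.74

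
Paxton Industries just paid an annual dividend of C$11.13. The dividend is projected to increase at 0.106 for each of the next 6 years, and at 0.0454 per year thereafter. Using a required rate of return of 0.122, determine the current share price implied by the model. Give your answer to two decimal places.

Two-stage DDM. Project D₁…D_6 at 0.106, terminal growth 0.0454, discount at r = 0.122.
D_1 = 12.3098
D_2 = 13.6146
D_3 = 15.0578
D_4 = 16.6539
D_5 = 18.4192
D_6 = 20.3716
Terminal value at t=6: TV = D_7/(r−g) = 21.2965/(0.122−0.0454) = 278.0223
P₀ = 12.3098/(1+0.122)^1 + 13.6146/(1+0.122)^2 + 15.0578/(1+0.122)^3 + 16.6539/(1+0.122)^4 + 18.4192/(1+0.122)^5 + 20.3716/(1+0.122)^6 + 278.0223/(1+0.122)^6 = 202.8800

C$202.88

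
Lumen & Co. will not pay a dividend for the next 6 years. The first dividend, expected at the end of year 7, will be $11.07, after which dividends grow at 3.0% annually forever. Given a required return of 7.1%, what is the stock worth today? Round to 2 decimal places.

Deferred-dividend DDM. At t=6 the remaining stream is a growing perpetuity with first payment D_7 = 11.07.
V_6 = D_7/(r−g) = 11.07/(0.071−0.03) = 270.0000
P₀ = V_6/(1+r)^6 = 270.0000/(1+0.071)^6 = 178.9068

$178.91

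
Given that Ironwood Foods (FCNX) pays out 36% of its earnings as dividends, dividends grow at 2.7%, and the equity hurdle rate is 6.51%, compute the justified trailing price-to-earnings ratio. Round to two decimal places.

9.70

Justified trailing P/E = b(1+g)/(r−g) = 0.36×(1+0.027)/(0.0651−0.027) = 9.7039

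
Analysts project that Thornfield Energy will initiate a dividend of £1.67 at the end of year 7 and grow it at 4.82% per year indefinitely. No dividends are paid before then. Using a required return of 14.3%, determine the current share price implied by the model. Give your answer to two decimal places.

Deferred-dividend DDM. At t=6 the remaining stream is a growing perpetuity with first payment D_7 = 1.67.
V_6 = D_7/(r−g) = 1.67/(0.143−0.0482) = 17.6160
P₀ = V_6/(1+r)^6 = 17.6160/(1+0.143)^6 = 7.9001

£7.90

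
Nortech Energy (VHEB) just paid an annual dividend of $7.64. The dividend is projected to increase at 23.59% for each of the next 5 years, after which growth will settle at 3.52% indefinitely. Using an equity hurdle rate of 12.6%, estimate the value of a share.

Two-stage DDM. Project D₁…D_5 at 0.2359, terminal growth 0.0352, discount at r = 0.126.
D_1 = 9.4423
D_2 = 11.6697
D_3 = 14.4226
D_4 = 17.8249
D_5 = 22.0298
Terminal value at t=5: TV = D_6/(r−g) = 22.8052/(0.126−0.0352) = 251.1588
P₀ = 9.4423/(1+0.126)^1 + 11.6697/(1+0.126)^2 + 14.4226/(1+0.126)^3 + 17.8249/(1+0.126)^4 + 22.0298/(1+0.126)^5 + 251.1588/(1+0.126)^5 = 189.7091

$189.71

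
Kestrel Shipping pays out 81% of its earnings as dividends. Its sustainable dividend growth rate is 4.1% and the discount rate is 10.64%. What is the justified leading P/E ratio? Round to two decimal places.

12.39

Justified leading P/E = b/(r−g) = 0.81/(0.1064−0.041) = 12.3853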